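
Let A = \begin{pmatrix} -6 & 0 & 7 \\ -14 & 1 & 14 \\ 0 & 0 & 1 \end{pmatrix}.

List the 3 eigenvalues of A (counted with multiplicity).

-6, 1, 1

Set up det(lambda·I - A) = 0.
Expanding the 3×3 determinant: p(lambda) = lambda^3 + 4·lambda^2 - 11·lambda + 6.
Rational-root test: lambda = 1 gives p(1) = 0.
Factor out (lambda - 1): p(lambda) = (lambda - 1)·(lambda^2 + 5·lambda - 6).
The quadratic factors as (lambda + 6)·(lambda - 1).
Eigenvalues: -6, 1, 1.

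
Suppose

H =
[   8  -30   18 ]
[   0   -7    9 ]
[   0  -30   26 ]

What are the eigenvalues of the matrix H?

8, 8, 11

Compute the characteristic polynomial p(t) = det(tI - H).
Expanding the 3×3 determinant: p(t) = t^3 - 27t^2 + 240t - 704.
Try t = 11: p(11) = 0, so 11 is a root.
Factor out (t - 11): p(t) = (t - 11)·(t^2 - 16t + 64).
The quadratic factor is (t - 8)^2.
Eigenvalues: 8, 8, 11.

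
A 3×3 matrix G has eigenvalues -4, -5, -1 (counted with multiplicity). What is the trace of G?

-10

trace(G) is the sum of the eigenvalues: (-4) + (-5) + (-1) = -10.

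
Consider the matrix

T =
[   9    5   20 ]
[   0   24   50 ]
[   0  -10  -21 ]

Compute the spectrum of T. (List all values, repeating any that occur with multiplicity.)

-1, 4, 9

Set up det(λI - T) = 0.
Expanding the 3×3 determinant: p(λ) = λ^3 - 12λ^2 + 23λ + 36.
Try λ = 4: p(4) = 0, so 4 is a root.
Factor out (λ - 4): p(λ) = (λ - 4)·(λ^2 - 8λ - 9).
The quadratic factors as (λ + 1)·(λ - 9).
Eigenvalues: -1, 4, 9.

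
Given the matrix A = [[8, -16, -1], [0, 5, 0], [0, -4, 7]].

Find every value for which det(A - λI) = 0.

5, 7, 8

The characteristic polynomial is p(λ) = det(λI - A).
Expanding the 3×3 determinant: p(λ) = λ^3 - 20λ^2 + 131λ - 280.
Try λ = 8: p(8) = 0, so 8 is a root.
Dividing by (λ - 8) leaves λ^2 - 12λ + 35.
The quadratic factors as (λ - 5)·(λ - 7).
Eigenvalues: 5, 7, 8.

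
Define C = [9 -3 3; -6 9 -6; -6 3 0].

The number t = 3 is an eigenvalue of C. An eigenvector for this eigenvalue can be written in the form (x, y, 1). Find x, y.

We need (C - 3I)v = 0.
C - 3I = [[6, -3, 3], [-6, 6, -6], [-6, 3, -3]].
Row 1: (6)·x + (-3)·y + (3)·1 = 0
Row 2: (-6)·x + (6)·y + (-6)·1 = 0
Row 3: (-6)·x + (3)·y + (-3)·1 = 0
Solving gives x = 0, y = 1.
Check: C·(0, 1, 1) = (0, 3, 3) = 3·(0, 1, 1).

0, 1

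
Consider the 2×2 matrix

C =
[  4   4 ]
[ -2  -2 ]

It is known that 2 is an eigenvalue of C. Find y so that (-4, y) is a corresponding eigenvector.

We need (C - 2I)v = 0.
C - 2I = [[2, 4], [-2, -4]].
Row 1: (2)·-4 + (4)·y = 0
Row 2: (-2)·-4 + (-4)·y = 0
Solving gives y = 2.
Check: C·(-4, 2) = (-8, 4) = 2·(-4, 2).

2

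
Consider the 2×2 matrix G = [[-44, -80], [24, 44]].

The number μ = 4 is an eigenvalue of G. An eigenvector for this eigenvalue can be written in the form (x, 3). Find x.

We need (G - 4I)v = 0.
G - 4I = [[-48, -80], [24, 40]].
Row 1: (-48)·x + (-80)·3 = 0
Row 2: (24)·x + (40)·3 = 0
Solving gives x = -5.
Check: G·(-5, 3) = (-20, 12) = 4·(-5, 3).

-5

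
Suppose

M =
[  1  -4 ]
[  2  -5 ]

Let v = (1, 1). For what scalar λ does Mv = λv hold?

Compute Mv: M·(1, 1) = (-3, -3).
Since Mv = λv, compare component 1: -3 = λ·1, so λ = -3.

-3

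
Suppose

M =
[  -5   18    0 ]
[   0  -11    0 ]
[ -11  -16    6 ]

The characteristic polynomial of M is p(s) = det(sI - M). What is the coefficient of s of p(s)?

-41

p(s) = s^3 + 10s^2 - 41s - 330.
The coefficient of s is -41.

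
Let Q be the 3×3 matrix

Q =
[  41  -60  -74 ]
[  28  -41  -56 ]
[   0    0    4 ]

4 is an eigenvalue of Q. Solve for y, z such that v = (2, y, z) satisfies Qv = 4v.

0, 1

We need (Q - 4I)v = 0.
Q - 4I = [[37, -60, -74], [28, -45, -56], [0, 0, 0]].
Row 1: (37)·2 + (-60)·y + (-74)·z = 0
Row 2: (28)·2 + (-45)·y + (-56)·z = 0
Row 3: (0)·2 + (0)·y + (0)·z = 0
Solving gives y = 0, z = 1.
Check: Q·(2, 0, 1) = (8, 0, 4) = 4·(2, 0, 1).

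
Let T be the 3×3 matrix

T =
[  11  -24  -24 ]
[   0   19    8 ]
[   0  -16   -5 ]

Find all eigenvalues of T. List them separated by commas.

The characteristic polynomial is p(r) = det(rI - T).
Cofactor expansion gives p(r) = r^3 - 25r^2 + 187r - 363.
Try r = 11: p(11) = 0, so 11 is a root.
Dividing by (r - 11) leaves r^2 - 14r + 33.
The quadratic factors as (r - 3)·(r - 11).
Eigenvalues: 3, 11, 11.

3, 11, 11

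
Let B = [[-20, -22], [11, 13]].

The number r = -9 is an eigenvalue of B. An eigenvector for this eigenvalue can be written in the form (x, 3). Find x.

We need (B + 9I)v = 0.
B + 9I = [[-11, -22], [11, 22]].
Row 1: (-11)·x + (-22)·3 = 0
Row 2: (11)·x + (22)·3 = 0
Solving gives x = -6.
Check: B·(-6, 3) = (54, -27) = -9·(-6, 3).

-6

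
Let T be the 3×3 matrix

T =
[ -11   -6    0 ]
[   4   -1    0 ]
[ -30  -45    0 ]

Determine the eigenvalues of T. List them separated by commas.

-7, -5, 0

Set up det(sI - T) = 0.
Cofactor expansion gives p(s) = s^3 + 12s^2 + 35s.
Since p(0) = 0, s = 0 is a root.
Factor out s: p(s) = s·(s^2 + 12s + 35).
The quadratic factors as (s + 7)·(s + 5).
Eigenvalues: -7, -5, 0.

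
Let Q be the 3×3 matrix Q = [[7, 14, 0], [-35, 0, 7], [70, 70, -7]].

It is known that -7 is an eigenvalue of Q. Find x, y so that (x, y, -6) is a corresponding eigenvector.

-1, 1

We need (Q + 7I)v = 0.
Q + 7I = [[14, 14, 0], [-35, 7, 7], [70, 70, 0]].
Row 1: (14)·x + (14)·y + (0)·-6 = 0
Row 2: (-35)·x + (7)·y + (7)·-6 = 0
Row 3: (70)·x + (70)·y + (0)·-6 = 0
Solving gives x = -1, y = 1.
Check: Q·(-1, 1, -6) = (7, -7, 42) = -7·(-1, 1, -6).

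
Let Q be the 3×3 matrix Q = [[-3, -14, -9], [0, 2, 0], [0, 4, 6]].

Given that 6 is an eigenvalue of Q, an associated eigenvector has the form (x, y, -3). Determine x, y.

We need (Q - 6I)v = 0.
Q - 6I = [[-9, -14, -9], [0, -4, 0], [0, 4, 0]].
Row 1: (-9)·x + (-14)·y + (-9)·-3 = 0
Row 2: (0)·x + (-4)·y + (0)·-3 = 0
Row 3: (0)·x + (4)·y + (0)·-3 = 0
Solving gives x = 3, y = 0.
Check: Q·(3, 0, -3) = (18, 0, -18) = 6·(3, 0, -3).

3, 0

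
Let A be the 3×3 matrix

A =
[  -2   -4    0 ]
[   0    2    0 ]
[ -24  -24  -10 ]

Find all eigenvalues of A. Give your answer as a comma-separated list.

Set up det(λI - A) = 0.
Expanding the 3×3 determinant: p(λ) = λ^3 + 10λ^2 - 4λ - 40.
Rational-root test: λ = 2 gives p(2) = 0.
Factor out (λ - 2): p(λ) = (λ - 2)·(λ^2 + 12λ + 20).
The quadratic factors as (λ + 10)·(λ + 2).
Eigenvalues: -10, -2, 2.

-10, -2, 2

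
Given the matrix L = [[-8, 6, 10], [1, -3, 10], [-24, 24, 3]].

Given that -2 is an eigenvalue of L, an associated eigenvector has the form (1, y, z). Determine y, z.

We need (L + 2I)v = 0.
L + 2I = [[-6, 6, 10], [1, -1, 10], [-24, 24, 5]].
Row 1: (-6)·1 + (6)·y + (10)·z = 0
Row 2: (1)·1 + (-1)·y + (10)·z = 0
Row 3: (-24)·1 + (24)·y + (5)·z = 0
Solving gives y = 1, z = 0.
Check: L·(1, 1, 0) = (-2, -2, 0) = -2·(1, 1, 0).

1, 0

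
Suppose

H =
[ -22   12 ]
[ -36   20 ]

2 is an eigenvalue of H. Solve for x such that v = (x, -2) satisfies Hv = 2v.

-1

We need (H - 2I)v = 0.
H - 2I = [[-24, 12], [-36, 18]].
Row 1: (-24)·x + (12)·-2 = 0
Row 2: (-36)·x + (18)·-2 = 0
Solving gives x = -1.
Check: H·(-1, -2) = (-2, -4) = 2·(-1, -2).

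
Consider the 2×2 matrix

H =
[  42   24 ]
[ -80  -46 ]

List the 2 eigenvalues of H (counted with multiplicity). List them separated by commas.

det(H - lambda·I) = (42 - lambda)(-46 - lambda) - (24)·(-80) = lambda^2 + 4·lambda - 12.
This factors as (lambda + 6)·(lambda - 2) = 0.
Eigenvalues: -6, 2.

-6, 2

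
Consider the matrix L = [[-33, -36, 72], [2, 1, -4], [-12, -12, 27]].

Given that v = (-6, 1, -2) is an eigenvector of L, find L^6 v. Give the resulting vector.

(-4374, 729, -1458)

First find the eigenvalue: Lv = (18, -3, 6) = -3·(-6, 1, -2), so λ = -3.
Then L^6 v = λ^6·v = (-3)^6·(-6, 1, -2) = 729·(-6, 1, -2) = (-4374, 729, -1458).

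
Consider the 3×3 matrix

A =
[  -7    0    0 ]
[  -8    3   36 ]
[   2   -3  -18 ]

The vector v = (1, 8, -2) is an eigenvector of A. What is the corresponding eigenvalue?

-7

Compute Av: A·(1, 8, -2) = (-7, -56, 14).
Since Av = λv, compare component 1: -7 = λ·1, so λ = -7.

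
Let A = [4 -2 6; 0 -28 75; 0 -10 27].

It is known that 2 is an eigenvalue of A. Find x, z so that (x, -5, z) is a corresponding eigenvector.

1, -2

We need (A - 2I)v = 0.
A - 2I = [[2, -2, 6], [0, -30, 75], [0, -10, 25]].
Row 1: (2)·x + (-2)·-5 + (6)·z = 0
Row 2: (0)·x + (-30)·-5 + (75)·z = 0
Row 3: (0)·x + (-10)·-5 + (25)·z = 0
Solving gives x = 1, z = -2.
Check: A·(1, -5, -2) = (2, -10, -4) = 2·(1, -5, -2).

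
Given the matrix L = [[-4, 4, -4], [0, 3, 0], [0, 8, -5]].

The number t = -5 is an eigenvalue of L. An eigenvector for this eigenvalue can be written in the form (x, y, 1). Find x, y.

We need (L + 5I)v = 0.
L + 5I = [[1, 4, -4], [0, 8, 0], [0, 8, 0]].
Row 1: (1)·x + (4)·y + (-4)·1 = 0
Row 2: (0)·x + (8)·y + (0)·1 = 0
Row 3: (0)·x + (8)·y + (0)·1 = 0
Solving gives x = 4, y = 0.
Check: L·(4, 0, 1) = (-20, 0, -5) = -5·(4, 0, 1).

4, 0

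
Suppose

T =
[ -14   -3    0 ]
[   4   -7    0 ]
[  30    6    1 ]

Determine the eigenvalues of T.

The characteristic polynomial is p(λ) = det(λI - T).
Expanding along the first row, p(λ) = λ^3 + 20λ^2 + 89λ - 110.
Try λ = -10: p(-10) = 0, so -10 is a root.
Factor out (λ + 10): p(λ) = (λ + 10)·(λ^2 + 10λ - 11).
The quadratic factors as (λ + 11)·(λ - 1).
Eigenvalues: -11, -10, 1.

-11, -10, 1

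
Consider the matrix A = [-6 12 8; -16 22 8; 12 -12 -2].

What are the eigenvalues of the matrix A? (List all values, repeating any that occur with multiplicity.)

-2, 6, 10

Compute the characteristic polynomial p(s) = det(sI - A).
Cofactor expansion gives p(s) = s^3 - 14s^2 + 28s + 120.
Try s = 6: p(6) = 0, so 6 is a root.
Dividing by (s - 6) leaves s^2 - 8s - 20.
The quadratic factors as (s + 2)·(s - 10).
Eigenvalues: -2, 6, 10.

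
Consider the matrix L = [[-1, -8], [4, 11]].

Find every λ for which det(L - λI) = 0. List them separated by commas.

3, 7

det(L - λI) = (-1 - λ)(11 - λ) - (-8)·(4) = λ^2 - 10λ + 21.
This factors as (λ - 3)·(λ - 7) = 0.
Eigenvalues: 3, 7.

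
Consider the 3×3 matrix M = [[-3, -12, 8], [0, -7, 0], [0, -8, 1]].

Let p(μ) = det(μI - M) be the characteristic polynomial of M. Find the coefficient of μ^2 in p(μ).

9

The coefficient of μ^2 of det(μI - M) is −trace(M).
trace(M) = (-3) + (-7) + (1) = -9, so the coefficient is 9.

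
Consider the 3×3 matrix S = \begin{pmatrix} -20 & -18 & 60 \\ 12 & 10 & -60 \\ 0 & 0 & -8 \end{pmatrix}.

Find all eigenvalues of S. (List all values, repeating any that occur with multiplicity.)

The characteristic polynomial is p(λ) = det(λI - S).
Expanding along the first row, p(λ) = λ^3 + 18λ^2 + 96λ + 128.
Rational-root test: λ = -2 gives p(-2) = 0.
Dividing by (λ + 2) leaves λ^2 + 16λ + 64.
The quadratic factor is (λ + 8)^2.
Eigenvalues: -8, -8, -2.

-8, -8, -2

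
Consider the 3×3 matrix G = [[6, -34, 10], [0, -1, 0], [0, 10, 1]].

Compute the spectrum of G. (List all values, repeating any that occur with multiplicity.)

-1, 1, 6

Compute the characteristic polynomial p(μ) = det(μI - G).
Expanding the 3×3 determinant: p(μ) = μ^3 - 6μ^2 - μ + 6.
Since p(6) = 0, μ = 6 is a root.
Factor out (μ - 6): p(μ) = (μ - 6)·(μ^2 - 1).
The quadratic factors as (μ + 1)·(μ - 1).
Eigenvalues: -1, 1, 6.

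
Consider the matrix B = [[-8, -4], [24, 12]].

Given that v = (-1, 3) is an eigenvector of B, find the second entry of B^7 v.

First find the eigenvalue: Bv = (-4, 12) = 4·(-1, 3), so λ = 4.
Then B^7 v = λ^7·v = 4^7·(-1, 3) = 16384·(-1, 3) = (-16384, 49152).

49152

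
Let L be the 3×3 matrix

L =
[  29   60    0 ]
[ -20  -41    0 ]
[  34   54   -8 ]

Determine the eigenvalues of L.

-11, -8, -1

Compute the characteristic polynomial p(s) = det(sI - L).
Expanding along the first row, p(s) = s^3 + 20s^2 + 107s + 88.
Rational-root test: s = -1 gives p(-1) = 0.
Dividing by (s + 1) leaves s^2 + 19s + 88.
The quadratic factors as (s + 11)·(s + 8).
Eigenvalues: -11, -8, -1.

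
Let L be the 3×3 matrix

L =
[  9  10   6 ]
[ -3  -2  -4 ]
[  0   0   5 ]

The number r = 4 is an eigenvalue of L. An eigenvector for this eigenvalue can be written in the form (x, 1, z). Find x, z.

We need (L - 4I)v = 0.
L - 4I = [[5, 10, 6], [-3, -6, -4], [0, 0, 1]].
Row 1: (5)·x + (10)·1 + (6)·z = 0
Row 2: (-3)·x + (-6)·1 + (-4)·z = 0
Row 3: (0)·x + (0)·1 + (1)·z = 0
Solving gives x = -2, z = 0.
Check: L·(-2, 1, 0) = (-8, 4, 0) = 4·(-2, 1, 0).

-2, 0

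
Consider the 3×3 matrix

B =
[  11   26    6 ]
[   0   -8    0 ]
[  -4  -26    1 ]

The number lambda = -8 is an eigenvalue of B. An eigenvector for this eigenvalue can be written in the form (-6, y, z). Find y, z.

We need (B + 8I)v = 0.
B + 8I = [[19, 26, 6], [0, 0, 0], [-4, -26, 9]].
Row 1: (19)·-6 + (26)·y + (6)·z = 0
Row 2: (0)·-6 + (0)·y + (0)·z = 0
Row 3: (-4)·-6 + (-26)·y + (9)·z = 0
Solving gives y = 3, z = 6.
Check: B·(-6, 3, 6) = (48, -24, -48) = -8·(-6, 3, 6).

3, 6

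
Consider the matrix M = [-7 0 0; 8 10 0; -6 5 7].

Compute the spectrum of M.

-7, 7, 10

M is lower triangular, so its eigenvalues are the diagonal entries.
Diagonal: -7, 10, 7.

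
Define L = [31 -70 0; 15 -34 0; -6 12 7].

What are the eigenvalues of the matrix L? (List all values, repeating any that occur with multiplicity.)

-4, 1, 7

Compute the characteristic polynomial p(r) = det(rI - L).
Expanding along the first row, p(r) = r^3 - 4r^2 - 25r + 28.
Rational-root test: r = -4 gives p(-4) = 0.
Dividing by (r + 4) leaves r^2 - 8r + 7.
The quadratic factors as (r - 1)·(r - 7).
Eigenvalues: -4, 1, 7.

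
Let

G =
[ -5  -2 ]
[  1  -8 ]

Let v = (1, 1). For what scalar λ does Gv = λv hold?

Compute Gv: G·(1, 1) = (-7, -7).
Since Gv = λv, compare component 1: -7 = λ·1, so λ = -7.

-7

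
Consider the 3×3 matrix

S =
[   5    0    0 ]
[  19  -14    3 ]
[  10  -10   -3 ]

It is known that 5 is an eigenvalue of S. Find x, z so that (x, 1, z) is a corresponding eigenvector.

1, 0

We need (S - 5I)v = 0.
S - 5I = [[0, 0, 0], [19, -19, 3], [10, -10, -8]].
Row 1: (0)·x + (0)·1 + (0)·z = 0
Row 2: (19)·x + (-19)·1 + (3)·z = 0
Row 3: (10)·x + (-10)·1 + (-8)·z = 0
Solving gives x = 1, z = 0.
Check: S·(1, 1, 0) = (5, 5, 0) = 5·(1, 1, 0).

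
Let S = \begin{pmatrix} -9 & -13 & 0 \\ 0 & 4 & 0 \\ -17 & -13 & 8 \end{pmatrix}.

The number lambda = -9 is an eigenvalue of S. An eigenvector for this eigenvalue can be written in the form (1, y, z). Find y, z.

0, 1

We need (S + 9I)v = 0.
S + 9I = [[0, -13, 0], [0, 13, 0], [-17, -13, 17]].
Row 1: (0)·1 + (-13)·y + (0)·z = 0
Row 2: (0)·1 + (13)·y + (0)·z = 0
Row 3: (-17)·1 + (-13)·y + (17)·z = 0
Solving gives y = 0, z = 1.
Check: S·(1, 0, 1) = (-9, 0, -9) = -9·(1, 0, 1).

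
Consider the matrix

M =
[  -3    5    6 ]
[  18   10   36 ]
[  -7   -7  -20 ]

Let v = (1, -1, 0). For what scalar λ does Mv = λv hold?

-8

Compute Mv: M·(1, -1, 0) = (-8, 8, 0).
Since Mv = λv, compare component 1: -8 = λ·1, so λ = -8.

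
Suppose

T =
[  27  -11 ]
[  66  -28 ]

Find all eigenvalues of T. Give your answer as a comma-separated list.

det(T - tI) = (27 - t)(-28 - t) - (-11)·(66) = t^2 + t - 30.
This factors as (t + 6)·(t - 5) = 0.
Eigenvalues: -6, 5.

-6, 5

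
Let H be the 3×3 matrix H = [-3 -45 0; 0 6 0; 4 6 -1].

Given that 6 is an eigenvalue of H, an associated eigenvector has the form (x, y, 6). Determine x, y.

We need (H - 6I)v = 0.
H - 6I = [[-9, -45, 0], [0, 0, 0], [4, 6, -7]].
Row 1: (-9)·x + (-45)·y + (0)·6 = 0
Row 2: (0)·x + (0)·y + (0)·6 = 0
Row 3: (4)·x + (6)·y + (-7)·6 = 0
Solving gives x = 15, y = -3.
Check: H·(15, -3, 6) = (90, -18, 36) = 6·(15, -3, 6).

15, -3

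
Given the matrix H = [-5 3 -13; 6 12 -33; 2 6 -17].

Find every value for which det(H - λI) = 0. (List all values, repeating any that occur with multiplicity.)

-6, -3, -1

Compute the characteristic polynomial p(t) = det(tI - H).
Expanding along the first row, p(t) = t^3 + 10t^2 + 27t + 18.
Rational-root test: t = -1 gives p(-1) = 0.
Dividing by (t + 1) leaves t^2 + 9t + 18.
The quadratic factors as (t + 6)·(t + 3).
Eigenvalues: -6, -3, -1.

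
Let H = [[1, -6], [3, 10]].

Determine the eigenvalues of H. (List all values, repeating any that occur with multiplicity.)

4, 7

det(H - λI) = (1 - λ)(10 - λ) - (-6)·(3) = λ^2 - 11λ + 28.
This factors as (λ - 4)·(λ - 7) = 0.
Eigenvalues: 4, 7.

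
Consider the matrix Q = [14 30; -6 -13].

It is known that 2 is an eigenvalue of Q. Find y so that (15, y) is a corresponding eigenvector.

We need (Q - 2I)v = 0.
Q - 2I = [[12, 30], [-6, -15]].
Row 1: (12)·15 + (30)·y = 0
Row 2: (-6)·15 + (-15)·y = 0
Solving gives y = -6.
Check: Q·(15, -6) = (30, -12) = 2·(15, -6).

-6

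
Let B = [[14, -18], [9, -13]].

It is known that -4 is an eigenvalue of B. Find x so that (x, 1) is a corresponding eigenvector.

1

We need (B + 4I)v = 0.
B + 4I = [[18, -18], [9, -9]].
Row 1: (18)·x + (-18)·1 = 0
Row 2: (9)·x + (-9)·1 = 0
Solving gives x = 1.
Check: B·(1, 1) = (-4, -4) = -4·(1, 1).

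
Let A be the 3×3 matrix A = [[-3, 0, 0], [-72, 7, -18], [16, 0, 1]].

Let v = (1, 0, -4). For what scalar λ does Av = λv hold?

Compute Av: A·(1, 0, -4) = (-3, 0, 12).
Since Av = λv, compare component 1: -3 = λ·1, so λ = -3.

-3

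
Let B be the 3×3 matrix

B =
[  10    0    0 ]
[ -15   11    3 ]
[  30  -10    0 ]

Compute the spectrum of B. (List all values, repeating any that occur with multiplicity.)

Compute the characteristic polynomial p(lambda) = det(lambda·I - B).
Expanding the 3×3 determinant: p(lambda) = lambda^3 - 21·lambda^2 + 140·lambda - 300.
Try lambda = 5: p(5) = 0, so 5 is a root.
Dividing by (lambda - 5) leaves lambda^2 - 16·lambda + 60.
The quadratic factors as (lambda - 6)·(lambda - 10).
Eigenvalues: 5, 6, 10.

5, 6, 10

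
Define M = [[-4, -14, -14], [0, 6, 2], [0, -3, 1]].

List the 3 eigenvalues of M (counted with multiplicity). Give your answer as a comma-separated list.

-4, 3, 4

The characteristic polynomial is p(μ) = det(μI - M).
Expanding along the first row, p(μ) = μ^3 - 3μ^2 - 16μ + 48.
Rational-root test: μ = 4 gives p(4) = 0.
Dividing by (μ - 4) leaves μ^2 + μ - 12.
The quadratic factors as (μ + 4)·(μ - 3).
Eigenvalues: -4, 3, 4.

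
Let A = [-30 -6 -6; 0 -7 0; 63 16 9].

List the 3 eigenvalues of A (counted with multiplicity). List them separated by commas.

-12, -9, -7

Compute the characteristic polynomial p(λ) = det(λI - A).
Expanding the 3×3 determinant: p(λ) = λ^3 + 28λ^2 + 255λ + 756.
Rational-root test: λ = -7 gives p(-7) = 0.
Factor out (λ + 7): p(λ) = (λ + 7)·(λ^2 + 21λ + 108).
The quadratic factors as (λ + 12)·(λ + 9).
Eigenvalues: -12, -9, -7.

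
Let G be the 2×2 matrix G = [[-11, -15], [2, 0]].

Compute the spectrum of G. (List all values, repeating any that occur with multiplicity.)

-6, -5

det(G - rI) = (-11 - r)(0 - r) - (-15)·(2) = r^2 + 11r + 30.
This factors as (r + 6)·(r + 5) = 0.
Eigenvalues: -6, -5.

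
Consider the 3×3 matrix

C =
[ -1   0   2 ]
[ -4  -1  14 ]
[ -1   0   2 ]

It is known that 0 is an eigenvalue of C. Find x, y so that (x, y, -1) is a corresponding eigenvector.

We need (C)v = 0.
C = [[-1, 0, 2], [-4, -1, 14], [-1, 0, 2]].
Row 1: (-1)·x + (0)·y + (2)·-1 = 0
Row 2: (-4)·x + (-1)·y + (14)·-1 = 0
Row 3: (-1)·x + (0)·y + (2)·-1 = 0
Solving gives x = -2, y = -6.
Check: C·(-2, -6, -1) = (0, 0, 0) = 0·(-2, -6, -1).

-2, -6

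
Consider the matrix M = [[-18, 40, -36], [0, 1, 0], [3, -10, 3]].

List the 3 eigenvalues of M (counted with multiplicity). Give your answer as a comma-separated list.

The characteristic polynomial is p(λ) = det(λI - M).
Expanding along the first row, p(λ) = λ^3 + 14λ^2 + 39λ - 54.
Rational-root test: λ = -9 gives p(-9) = 0.
Dividing by (λ + 9) leaves λ^2 + 5λ - 6.
The quadratic factors as (λ + 6)·(λ - 1).
Eigenvalues: -9, -6, 1.

-9, -6, 1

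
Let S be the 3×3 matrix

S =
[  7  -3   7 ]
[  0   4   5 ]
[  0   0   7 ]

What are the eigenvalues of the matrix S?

S is upper triangular, so its eigenvalues are the diagonal entries.
Diagonal: 7, 4, 7.

4, 7, 7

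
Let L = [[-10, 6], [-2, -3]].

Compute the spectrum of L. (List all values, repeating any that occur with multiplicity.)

-7, -6

det(L - λI) = (-10 - λ)(-3 - λ) - (6)·(-2) = λ^2 + 13λ + 42.
This factors as (λ + 7)·(λ + 6) = 0.
Eigenvalues: -7, -6.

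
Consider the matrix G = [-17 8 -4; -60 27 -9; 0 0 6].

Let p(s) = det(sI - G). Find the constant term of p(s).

-126

p(s) = s^3 - 16s^2 + 81s - 126.
The constant term is -126.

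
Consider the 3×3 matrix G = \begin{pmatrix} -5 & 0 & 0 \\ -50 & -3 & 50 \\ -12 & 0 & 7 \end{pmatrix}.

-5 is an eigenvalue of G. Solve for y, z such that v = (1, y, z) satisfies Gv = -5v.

We need (G + 5I)v = 0.
G + 5I = [[0, 0, 0], [-50, 2, 50], [-12, 0, 12]].
Row 1: (0)·1 + (0)·y + (0)·z = 0
Row 2: (-50)·1 + (2)·y + (50)·z = 0
Row 3: (-12)·1 + (0)·y + (12)·z = 0
Solving gives y = 0, z = 1.
Check: G·(1, 0, 1) = (-5, 0, -5) = -5·(1, 0, 1).

0, 1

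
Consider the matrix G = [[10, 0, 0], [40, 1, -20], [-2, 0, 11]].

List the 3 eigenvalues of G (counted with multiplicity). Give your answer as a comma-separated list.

1, 10, 11

The characteristic polynomial is p(μ) = det(μI - G).
Cofactor expansion gives p(μ) = μ^3 - 22μ^2 + 131μ - 110.
Rational-root test: μ = 1 gives p(1) = 0.
Dividing by (μ - 1) leaves μ^2 - 21μ + 110.
The quadratic factors as (μ - 10)·(μ - 11).
Eigenvalues: 1, 10, 11.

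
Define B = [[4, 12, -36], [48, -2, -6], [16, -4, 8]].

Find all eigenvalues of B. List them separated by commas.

Set up det(tI - B) = 0.
Cofactor expansion gives p(t) = t^3 - 10t^2 - 16t + 160.
Since p(4) = 0, t = 4 is a root.
Dividing by (t - 4) leaves t^2 - 6t - 40.
The quadratic factors as (t + 4)·(t - 10).
Eigenvalues: -4, 4, 10.

-4, 4, 10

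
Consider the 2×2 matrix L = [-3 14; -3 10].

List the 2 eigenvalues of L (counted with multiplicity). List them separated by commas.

det(L - tI) = (-3 - t)(10 - t) - (14)·(-3) = t^2 - 7t + 12.
This factors as (t - 3)·(t - 4) = 0.
Eigenvalues: 3, 4.

3, 4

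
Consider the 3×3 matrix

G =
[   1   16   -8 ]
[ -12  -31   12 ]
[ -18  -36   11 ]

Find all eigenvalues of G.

The characteristic polynomial is p(s) = det(sI - G).
Expanding along the first row, p(s) = s^3 + 19s^2 + 119s + 245.
Since p(-5) = 0, s = -5 is a root.
Dividing by (s + 5) leaves s^2 + 14s + 49.
The quadratic factor is (s + 7)^2.
Eigenvalues: -7, -7, -5.

-7, -7, -5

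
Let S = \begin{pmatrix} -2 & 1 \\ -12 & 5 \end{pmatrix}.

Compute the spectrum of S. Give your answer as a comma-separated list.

det(S - lambda·I) = (-2 - lambda)(5 - lambda) - (1)·(-12) = lambda^2 - 3·lambda + 2.
This factors as (lambda - 1)·(lambda - 2) = 0.
Eigenvalues: 1, 2.

1, 2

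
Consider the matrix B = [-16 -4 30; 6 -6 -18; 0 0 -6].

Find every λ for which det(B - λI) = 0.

-12, -10, -6

Compute the characteristic polynomial p(s) = det(sI - B).
Expanding the 3×3 determinant: p(s) = s^3 + 28s^2 + 252s + 720.
Rational-root test: s = -6 gives p(-6) = 0.
Dividing by (s + 6) leaves s^2 + 22s + 120.
The quadratic factors as (s + 12)·(s + 10).
Eigenvalues: -12, -10, -6.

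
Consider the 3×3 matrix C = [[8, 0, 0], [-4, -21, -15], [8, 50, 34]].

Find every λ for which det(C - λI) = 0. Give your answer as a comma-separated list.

4, 8, 9

Compute the characteristic polynomial p(lambda) = det(lambda·I - C).
Cofactor expansion gives p(lambda) = lambda^3 - 21·lambda^2 + 140·lambda - 288.
Since p(4) = 0, lambda = 4 is a root.
Dividing by (lambda - 4) leaves lambda^2 - 17·lambda + 72.
The quadratic factors as (lambda - 8)·(lambda - 9).
Eigenvalues: 4, 8, 9.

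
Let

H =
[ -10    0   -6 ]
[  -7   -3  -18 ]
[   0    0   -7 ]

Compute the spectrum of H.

Compute the characteristic polynomial p(μ) = det(μI - H).
Expanding the 3×3 determinant: p(μ) = μ^3 + 20μ^2 + 121μ + 210.
Try μ = -7: p(-7) = 0, so -7 is a root.
Factor out (μ + 7): p(μ) = (μ + 7)·(μ^2 + 13μ + 30).
The quadratic factors as (μ + 10)·(μ + 3).
Eigenvalues: -10, -7, -3.

-10, -7, -3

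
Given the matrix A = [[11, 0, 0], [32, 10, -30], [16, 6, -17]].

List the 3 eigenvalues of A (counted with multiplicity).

Compute the characteristic polynomial p(λ) = det(λI - A).
Expanding along the first row, p(λ) = λ^3 - 4λ^2 - 67λ - 110.
Rational-root test: λ = -2 gives p(-2) = 0.
Dividing by (λ + 2) leaves λ^2 - 6λ - 55.
The quadratic factors as (λ + 5)·(λ - 11).
Eigenvalues: -5, -2, 11.

-5, -2, 11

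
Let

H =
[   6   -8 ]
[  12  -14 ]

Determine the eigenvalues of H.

det(H - lambda·I) = (6 - lambda)(-14 - lambda) - (-8)·(12) = lambda^2 + 8·lambda + 12.
This factors as (lambda + 6)·(lambda + 2) = 0.
Eigenvalues: -6, -2.

-6, -2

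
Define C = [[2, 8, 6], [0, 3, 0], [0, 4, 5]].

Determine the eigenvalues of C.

The characteristic polynomial is p(r) = det(rI - C).
Expanding along the first row, p(r) = r^3 - 10r^2 + 31r - 30.
Rational-root test: r = 5 gives p(5) = 0.
Factor out (r - 5): p(r) = (r - 5)·(r^2 - 5r + 6).
The quadratic factors as (r - 2)·(r - 3).
Eigenvalues: 2, 3, 5.

2, 3, 5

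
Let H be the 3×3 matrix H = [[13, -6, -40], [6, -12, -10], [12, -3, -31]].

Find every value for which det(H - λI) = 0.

Compute the characteristic polynomial p(μ) = det(μI - H).
Expanding along the first row, p(μ) = μ^3 + 30μ^2 + 299μ + 990.
Rational-root test: μ = -9 gives p(-9) = 0.
Dividing by (μ + 9) leaves μ^2 + 21μ + 110.
The quadratic factors as (μ + 11)·(μ + 10).
Eigenvalues: -11, -10, -9.

-11, -10, -9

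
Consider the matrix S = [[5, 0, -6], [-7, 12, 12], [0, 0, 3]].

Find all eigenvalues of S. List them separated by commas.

Set up det(tI - S) = 0.
Expanding along the first row, p(t) = t^3 - 20t^2 + 111t - 180.
Try t = 5: p(5) = 0, so 5 is a root.
Factor out (t - 5): p(t) = (t - 5)·(t^2 - 15t + 36).
The quadratic factors as (t - 3)·(t - 12).
Eigenvalues: 3, 5, 12.

3, 5, 12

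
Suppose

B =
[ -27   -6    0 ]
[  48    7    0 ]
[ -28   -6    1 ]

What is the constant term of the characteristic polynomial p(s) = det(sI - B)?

-99

p(0) = det(0·I − B) = det(−B) = (−1)^3·det(B).
det(B) = 99, so p(0) = -99.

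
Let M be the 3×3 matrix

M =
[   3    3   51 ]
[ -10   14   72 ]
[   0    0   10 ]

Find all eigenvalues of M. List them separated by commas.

8, 9, 10

Set up det(tI - M) = 0.
Cofactor expansion gives p(t) = t^3 - 27t^2 + 242t - 720.
Since p(8) = 0, t = 8 is a root.
Factor out (t - 8): p(t) = (t - 8)·(t^2 - 19t + 90).
The quadratic factors as (t - 9)·(t - 10).
Eigenvalues: 8, 9, 10.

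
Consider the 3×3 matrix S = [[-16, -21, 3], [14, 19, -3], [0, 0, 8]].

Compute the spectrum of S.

-2, 5, 8

Set up det(sI - S) = 0.
Expanding the 3×3 determinant: p(s) = s^3 - 11s^2 + 14s + 80.
Try s = 5: p(5) = 0, so 5 is a root.
Dividing by (s - 5) leaves s^2 - 6s - 16.
The quadratic factors as (s + 2)·(s - 8).
Eigenvalues: -2, 5, 8.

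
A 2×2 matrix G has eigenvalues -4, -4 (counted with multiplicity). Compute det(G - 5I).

81

If G has eigenvalues -4, -4, then G - 5I has eigenvalues -9, -9.
det(G - 5I) = (-9) · (-9) = 81.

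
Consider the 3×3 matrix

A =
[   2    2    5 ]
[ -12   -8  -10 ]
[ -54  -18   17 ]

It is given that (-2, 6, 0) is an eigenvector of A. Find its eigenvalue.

Compute Av: A·(-2, 6, 0) = (8, -24, 0).
Since Av = λv, compare component 1: 8 = λ·-2, so λ = -4.

-4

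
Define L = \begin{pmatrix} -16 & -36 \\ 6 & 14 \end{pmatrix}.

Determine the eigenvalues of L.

det(L - λI) = (-16 - λ)(14 - λ) - (-36)·(6) = λ^2 + 2λ - 8.
This factors as (λ + 4)·(λ - 2) = 0.
Eigenvalues: -4, 2.

-4, 2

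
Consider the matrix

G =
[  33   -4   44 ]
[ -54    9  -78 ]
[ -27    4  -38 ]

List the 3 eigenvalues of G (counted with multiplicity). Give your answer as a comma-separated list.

Set up det(lambda·I - G) = 0.
Cofactor expansion gives p(lambda) = lambda^3 - 4·lambda^2 - 15·lambda + 18.
Rational-root test: lambda = 1 gives p(1) = 0.
Dividing by (lambda - 1) leaves lambda^2 - 3·lambda - 18.
The quadratic factors as (lambda + 3)·(lambda - 6).
Eigenvalues: -3, 1, 6.

-3, 1, 6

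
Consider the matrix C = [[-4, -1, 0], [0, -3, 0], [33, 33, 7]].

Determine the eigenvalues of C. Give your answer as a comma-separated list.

-4, -3, 7

The characteristic polynomial is p(μ) = det(μI - C).
Expanding the 3×3 determinant: p(μ) = μ^3 - 37μ - 84.
Rational-root test: μ = -4 gives p(-4) = 0.
Factor out (μ + 4): p(μ) = (μ + 4)·(μ^2 - 4μ - 21).
The quadratic factors as (μ + 3)·(μ - 7).
Eigenvalues: -4, -3, 7.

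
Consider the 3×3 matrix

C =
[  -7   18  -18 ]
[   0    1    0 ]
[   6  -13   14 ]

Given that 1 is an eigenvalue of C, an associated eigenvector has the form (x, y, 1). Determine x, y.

We need (C - 1I)v = 0.
C - 1I = [[-8, 18, -18], [0, 0, 0], [6, -13, 13]].
Row 1: (-8)·x + (18)·y + (-18)·1 = 0
Row 2: (0)·x + (0)·y + (0)·1 = 0
Row 3: (6)·x + (-13)·y + (13)·1 = 0
Solving gives x = 0, y = 1.
Check: C·(0, 1, 1) = (0, 1, 1) = 1·(0, 1, 1).

0, 1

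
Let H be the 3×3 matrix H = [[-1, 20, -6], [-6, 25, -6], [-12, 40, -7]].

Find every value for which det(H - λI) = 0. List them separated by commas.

5, 5, 7

The characteristic polynomial is p(t) = det(tI - H).
Expanding along the first row, p(t) = t^3 - 17t^2 + 95t - 175.
Rational-root test: t = 5 gives p(5) = 0.
Factor out (t - 5): p(t) = (t - 5)·(t^2 - 12t + 35).
The quadratic factors as (t - 5)·(t - 7).
Eigenvalues: 5, 5, 7.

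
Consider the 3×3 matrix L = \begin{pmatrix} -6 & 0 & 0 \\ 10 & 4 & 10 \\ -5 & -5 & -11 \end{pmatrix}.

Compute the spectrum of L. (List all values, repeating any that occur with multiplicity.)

-6, -6, -1

The characteristic polynomial is p(s) = det(sI - L).
Cofactor expansion gives p(s) = s^3 + 13s^2 + 48s + 36.
Rational-root test: s = -1 gives p(-1) = 0.
Dividing by (s + 1) leaves s^2 + 12s + 36.
The quadratic factor is (s + 6)^2.
Eigenvalues: -6, -6, -1.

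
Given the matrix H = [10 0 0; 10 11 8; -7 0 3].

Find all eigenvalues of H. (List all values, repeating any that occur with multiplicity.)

Compute the characteristic polynomial p(lambda) = det(lambda·I - H).
Expanding along the first row, p(lambda) = lambda^3 - 24·lambda^2 + 173·lambda - 330.
Try lambda = 3: p(3) = 0, so 3 is a root.
Dividing by (lambda - 3) leaves lambda^2 - 21·lambda + 110.
The quadratic factors as (lambda - 10)·(lambda - 11).
Eigenvalues: 3, 10, 11.

3, 10, 11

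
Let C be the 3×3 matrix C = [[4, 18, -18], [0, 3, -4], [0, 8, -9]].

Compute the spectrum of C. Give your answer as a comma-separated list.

-5, -1, 4

The characteristic polynomial is p(t) = det(tI - C).
Expanding the 3×3 determinant: p(t) = t^3 + 2t^2 - 19t - 20.
Try t = -5: p(-5) = 0, so -5 is a root.
Factor out (t + 5): p(t) = (t + 5)·(t^2 - 3t - 4).
The quadratic factors as (t + 1)·(t - 4).
Eigenvalues: -5, -1, 4.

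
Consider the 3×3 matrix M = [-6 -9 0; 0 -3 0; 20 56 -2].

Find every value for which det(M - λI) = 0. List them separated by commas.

-6, -3, -2

The characteristic polynomial is p(t) = det(tI - M).
Cofactor expansion gives p(t) = t^3 + 11t^2 + 36t + 36.
Try t = -2: p(-2) = 0, so -2 is a root.
Dividing by (t + 2) leaves t^2 + 9t + 18.
The quadratic factors as (t + 6)·(t + 3).
Eigenvalues: -6, -3, -2.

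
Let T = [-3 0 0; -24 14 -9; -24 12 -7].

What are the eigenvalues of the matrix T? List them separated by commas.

Compute the characteristic polynomial p(λ) = det(λI - T).
Expanding the 3×3 determinant: p(λ) = λ^3 - 4λ^2 - 11λ + 30.
Try λ = 2: p(2) = 0, so 2 is a root.
Dividing by (λ - 2) leaves λ^2 - 2λ - 15.
The quadratic factors as (λ + 3)·(λ - 5).
Eigenvalues: -3, 2, 5.

-3, 2, 5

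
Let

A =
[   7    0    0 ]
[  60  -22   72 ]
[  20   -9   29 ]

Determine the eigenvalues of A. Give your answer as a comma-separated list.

Set up det(μI - A) = 0.
Cofactor expansion gives p(μ) = μ^3 - 14μ^2 + 59μ - 70.
Since p(7) = 0, μ = 7 is a root.
Dividing by (μ - 7) leaves μ^2 - 7μ + 10.
The quadratic factors as (μ - 2)·(μ - 5).
Eigenvalues: 2, 5, 7.

2, 5, 7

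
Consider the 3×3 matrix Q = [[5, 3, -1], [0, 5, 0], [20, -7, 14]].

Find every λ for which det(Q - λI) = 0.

5, 9, 10

Set up det(λI - Q) = 0.
Expanding the 3×3 determinant: p(λ) = λ^3 - 24λ^2 + 185λ - 450.
Try λ = 5: p(5) = 0, so 5 is a root.
Factor out (λ - 5): p(λ) = (λ - 5)·(λ^2 - 19λ + 90).
The quadratic factors as (λ - 9)·(λ - 10).
Eigenvalues: 5, 9, 10.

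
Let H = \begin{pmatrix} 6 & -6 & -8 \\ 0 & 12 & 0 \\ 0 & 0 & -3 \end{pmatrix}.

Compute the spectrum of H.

H is upper triangular, so its eigenvalues are the diagonal entries.
Diagonal: 6, 12, -3.

-3, 6, 12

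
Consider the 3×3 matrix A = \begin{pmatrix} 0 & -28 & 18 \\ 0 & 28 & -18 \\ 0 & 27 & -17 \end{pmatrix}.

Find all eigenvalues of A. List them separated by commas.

0, 1, 10

Compute the characteristic polynomial p(μ) = det(μI - A).
Expanding the 3×3 determinant: p(μ) = μ^3 - 11μ^2 + 10μ.
Since p(0) = 0, μ = 0 is a root.
Factor out μ: p(μ) = μ·(μ^2 - 11μ + 10).
The quadratic factors as (μ - 1)·(μ - 10).
Eigenvalues: 0, 1, 10.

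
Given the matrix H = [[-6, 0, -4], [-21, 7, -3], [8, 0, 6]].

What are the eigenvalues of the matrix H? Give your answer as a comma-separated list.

The characteristic polynomial is p(μ) = det(μI - H).
Expanding along the first row, p(μ) = μ^3 - 7μ^2 - 4μ + 28.
Try μ = 2: p(2) = 0, so 2 is a root.
Factor out (μ - 2): p(μ) = (μ - 2)·(μ^2 - 5μ - 14).
The quadratic factors as (μ + 2)·(μ - 7).
Eigenvalues: -2, 2, 7.

-2, 2, 7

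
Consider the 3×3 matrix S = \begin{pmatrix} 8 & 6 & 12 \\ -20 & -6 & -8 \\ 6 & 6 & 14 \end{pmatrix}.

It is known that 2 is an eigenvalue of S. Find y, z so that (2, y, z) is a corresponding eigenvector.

-8, 3

We need (S - 2I)v = 0.
S - 2I = [[6, 6, 12], [-20, -8, -8], [6, 6, 12]].
Row 1: (6)·2 + (6)·y + (12)·z = 0
Row 2: (-20)·2 + (-8)·y + (-8)·z = 0
Row 3: (6)·2 + (6)·y + (12)·z = 0
Solving gives y = -8, z = 3.
Check: S·(2, -8, 3) = (4, -16, 6) = 2·(2, -8, 3).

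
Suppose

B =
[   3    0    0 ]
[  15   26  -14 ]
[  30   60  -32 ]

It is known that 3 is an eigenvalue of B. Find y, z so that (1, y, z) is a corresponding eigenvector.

3, 6

We need (B - 3I)v = 0.
B - 3I = [[0, 0, 0], [15, 23, -14], [30, 60, -35]].
Row 1: (0)·1 + (0)·y + (0)·z = 0
Row 2: (15)·1 + (23)·y + (-14)·z = 0
Row 3: (30)·1 + (60)·y + (-35)·z = 0
Solving gives y = 3, z = 6.
Check: B·(1, 3, 6) = (3, 9, 18) = 3·(1, 3, 6).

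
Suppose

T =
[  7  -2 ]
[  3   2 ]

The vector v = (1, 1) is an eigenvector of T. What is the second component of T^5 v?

3125

First find the eigenvalue: Tv = (5, 5) = 5·(1, 1), so λ = 5.
Then T^5 v = λ^5·v = 5^5·(1, 1) = 3125·(1, 1) = (3125, 3125).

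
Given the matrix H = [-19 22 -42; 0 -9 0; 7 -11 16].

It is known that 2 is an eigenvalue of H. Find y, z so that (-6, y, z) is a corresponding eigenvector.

We need (H - 2I)v = 0.
H - 2I = [[-21, 22, -42], [0, -11, 0], [7, -11, 14]].
Row 1: (-21)·-6 + (22)·y + (-42)·z = 0
Row 2: (0)·-6 + (-11)·y + (0)·z = 0
Row 3: (7)·-6 + (-11)·y + (14)·z = 0
Solving gives y = 0, z = 3.
Check: H·(-6, 0, 3) = (-12, 0, 6) = 2·(-6, 0, 3).

0, 3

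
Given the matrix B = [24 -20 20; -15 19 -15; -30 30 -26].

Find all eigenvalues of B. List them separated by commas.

4, 4, 9

Set up det(λI - B) = 0.
Expanding the 3×3 determinant: p(λ) = λ^3 - 17λ^2 + 88λ - 144.
Rational-root test: λ = 4 gives p(4) = 0.
Factor out (λ - 4): p(λ) = (λ - 4)·(λ^2 - 13λ + 36).
The quadratic factors as (λ - 4)·(λ - 9).
Eigenvalues: 4, 4, 9.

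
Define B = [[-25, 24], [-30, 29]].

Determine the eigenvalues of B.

det(B - rI) = (-25 - r)(29 - r) - (24)·(-30) = r^2 - 4r - 5.
This factors as (r + 1)·(r - 5) = 0.
Eigenvalues: -1, 5.

-1, 5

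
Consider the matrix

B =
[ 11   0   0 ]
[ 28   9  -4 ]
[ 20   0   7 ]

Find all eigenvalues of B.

Set up det(μI - B) = 0.
Cofactor expansion gives p(μ) = μ^3 - 27μ^2 + 239μ - 693.
Rational-root test: μ = 7 gives p(7) = 0.
Dividing by (μ - 7) leaves μ^2 - 20μ + 99.
The quadratic factors as (μ - 9)·(μ - 11).
Eigenvalues: 7, 9, 11.

7, 9, 11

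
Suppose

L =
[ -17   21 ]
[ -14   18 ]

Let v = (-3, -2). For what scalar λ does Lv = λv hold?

-3

Compute Lv: L·(-3, -2) = (9, 6).
Since Lv = λv, compare component 1: 9 = λ·-3, so λ = -3.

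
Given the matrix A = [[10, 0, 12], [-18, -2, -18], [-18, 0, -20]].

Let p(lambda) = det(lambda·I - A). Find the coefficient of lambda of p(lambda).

36

p(lambda) = lambda^3 + 12·lambda^2 + 36·lambda + 32.
The coefficient of lambda is 36.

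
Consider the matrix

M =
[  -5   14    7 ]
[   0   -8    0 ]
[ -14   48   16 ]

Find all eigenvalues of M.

-8, 2, 9

The characteristic polynomial is p(λ) = det(λI - M).
Expanding the 3×3 determinant: p(λ) = λ^3 - 3λ^2 - 70λ + 144.
Try λ = 9: p(9) = 0, so 9 is a root.
Factor out (λ - 9): p(λ) = (λ - 9)·(λ^2 + 6λ - 16).
The quadratic factors as (λ + 8)·(λ - 2).
Eigenvalues: -8, 2, 9.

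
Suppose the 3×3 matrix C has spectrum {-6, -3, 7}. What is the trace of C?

-2

trace(C) is the sum of the eigenvalues: (-6) + (-3) + (7) = -2.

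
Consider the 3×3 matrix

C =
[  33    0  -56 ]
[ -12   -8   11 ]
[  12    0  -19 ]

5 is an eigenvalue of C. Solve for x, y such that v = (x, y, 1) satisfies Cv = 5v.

We need (C - 5I)v = 0.
C - 5I = [[28, 0, -56], [-12, -13, 11], [12, 0, -24]].
Row 1: (28)·x + (0)·y + (-56)·1 = 0
Row 2: (-12)·x + (-13)·y + (11)·1 = 0
Row 3: (12)·x + (0)·y + (-24)·1 = 0
Solving gives x = 2, y = -1.
Check: C·(2, -1, 1) = (10, -5, 5) = 5·(2, -1, 1).

2, -1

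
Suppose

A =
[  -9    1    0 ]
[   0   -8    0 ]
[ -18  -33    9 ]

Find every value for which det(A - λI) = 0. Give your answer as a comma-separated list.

The characteristic polynomial is p(t) = det(tI - A).
Expanding the 3×3 determinant: p(t) = t^3 + 8t^2 - 81t - 648.
Try t = -8: p(-8) = 0, so -8 is a root.
Dividing by (t + 8) leaves t^2 - 81.
The quadratic factors as (t + 9)·(t - 9).
Eigenvalues: -9, -8, 9.

-9, -8, 9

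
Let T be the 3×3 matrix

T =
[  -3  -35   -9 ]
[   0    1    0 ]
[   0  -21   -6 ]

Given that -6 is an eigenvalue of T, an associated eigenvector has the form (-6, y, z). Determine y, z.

0, -2

We need (T + 6I)v = 0.
T + 6I = [[3, -35, -9], [0, 7, 0], [0, -21, 0]].
Row 1: (3)·-6 + (-35)·y + (-9)·z = 0
Row 2: (0)·-6 + (7)·y + (0)·z = 0
Row 3: (0)·-6 + (-21)·y + (0)·z = 0
Solving gives y = 0, z = -2.
Check: T·(-6, 0, -2) = (36, 0, 12) = -6·(-6, 0, -2).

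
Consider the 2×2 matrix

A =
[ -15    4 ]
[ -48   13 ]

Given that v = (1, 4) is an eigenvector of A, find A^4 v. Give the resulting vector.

(1, 4)

First find the eigenvalue: Av = (1, 4) = 1·(1, 4), so λ = 1.
Then A^4 v = λ^4·v = 1^4·(1, 4) = 1·(1, 4) = (1, 4).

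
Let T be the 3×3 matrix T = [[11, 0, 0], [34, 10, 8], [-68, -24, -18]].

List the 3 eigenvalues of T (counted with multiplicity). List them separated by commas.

Set up det(λI - T) = 0.
Cofactor expansion gives p(λ) = λ^3 - 3λ^2 - 76λ - 132.
Try λ = 11: p(11) = 0, so 11 is a root.
Dividing by (λ - 11) leaves λ^2 + 8λ + 12.
The quadratic factors as (λ + 6)·(λ + 2).
Eigenvalues: -6, -2, 11.

-6, -2, 11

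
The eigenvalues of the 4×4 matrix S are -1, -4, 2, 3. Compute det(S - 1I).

If S has eigenvalues -1, -4, 2, 3, then S - 1I has eigenvalues -2, -5, 1, 2.
det(S - 1I) = (-2) · (-5) · (1) · (2) = 20.

20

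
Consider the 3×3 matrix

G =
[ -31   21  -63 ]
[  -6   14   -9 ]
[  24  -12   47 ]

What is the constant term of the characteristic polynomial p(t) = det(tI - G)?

-968

p(0) = det(0·I − G) = det(−G) = (−1)^3·det(G).
det(G) = 968, so p(0) = -968.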